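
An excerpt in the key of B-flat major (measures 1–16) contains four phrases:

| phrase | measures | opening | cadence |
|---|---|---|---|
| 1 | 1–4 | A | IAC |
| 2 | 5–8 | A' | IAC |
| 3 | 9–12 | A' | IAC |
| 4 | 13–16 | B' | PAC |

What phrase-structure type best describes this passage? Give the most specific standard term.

Four phrases in two halves: the first half (measures 1–8) ends with an imperfect authentic cadence, the second (mm. 9-16) with a perfect authentic cadence — a large antecedent–consequent pair, i.e. a double period.
Phrase 3 begins with the same material as phrase 1, making it parallel.

parallel double period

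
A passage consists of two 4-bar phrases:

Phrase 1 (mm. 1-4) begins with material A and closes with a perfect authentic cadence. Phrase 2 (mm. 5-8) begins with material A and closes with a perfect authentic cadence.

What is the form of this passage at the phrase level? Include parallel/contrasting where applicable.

repeated phrase

Both phrases have the same opening (A) and the same cadence (perfect authentic cadence): the second is a restatement, not a consequent, so this is a repeated phrase rather than a period.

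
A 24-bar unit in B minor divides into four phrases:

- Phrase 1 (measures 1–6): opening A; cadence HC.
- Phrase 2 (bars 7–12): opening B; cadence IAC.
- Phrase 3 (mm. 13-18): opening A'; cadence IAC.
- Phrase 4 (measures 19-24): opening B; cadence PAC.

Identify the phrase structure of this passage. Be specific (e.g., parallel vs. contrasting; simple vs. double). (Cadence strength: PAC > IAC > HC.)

Four phrases in two halves: the first half (mm. 1-12) ends with an imperfect authentic cadence, the second (bars 13-24) with a perfect authentic cadence — a large antecedent–consequent pair, i.e. a double period.
Phrase 3 begins with the same material as phrase 1, making it parallel.

parallel double period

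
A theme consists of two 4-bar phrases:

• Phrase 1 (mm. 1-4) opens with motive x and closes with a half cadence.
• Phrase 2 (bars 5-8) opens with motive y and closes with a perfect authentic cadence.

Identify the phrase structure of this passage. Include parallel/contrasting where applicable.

Phrase 1 ends with a half cadence (weaker) and phrase 2 with a perfect authentic cadence (stronger): antecedent + consequent = a period.
The two phrases open with different material (x / y), so the period is contrasting.

contrasting period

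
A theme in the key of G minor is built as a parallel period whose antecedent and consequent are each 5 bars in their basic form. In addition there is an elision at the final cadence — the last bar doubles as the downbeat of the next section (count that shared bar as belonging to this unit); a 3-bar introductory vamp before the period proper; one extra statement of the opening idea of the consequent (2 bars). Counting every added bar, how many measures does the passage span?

Basic parallel period: 5 + 5 = 10 bars.
10 (basic form) + 3 (introduction) + 2 (extra statement) = 15.
The elision shares a bar with the next section but does not change this unit's count.

15 measures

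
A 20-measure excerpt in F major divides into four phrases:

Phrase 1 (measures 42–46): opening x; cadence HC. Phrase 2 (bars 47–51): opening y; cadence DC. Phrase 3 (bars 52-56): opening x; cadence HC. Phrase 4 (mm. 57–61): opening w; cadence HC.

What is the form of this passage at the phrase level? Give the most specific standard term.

Phrase 4 ends with a half cadence, no stronger than phrase 2's deceptive cadence, so the four phrases do not form a double period; nor do phrases 3–4 duplicate 1–2, so it is not a repeated period. With no phrase reaching a conclusive cadence, the passage is a phrase group.

phrase group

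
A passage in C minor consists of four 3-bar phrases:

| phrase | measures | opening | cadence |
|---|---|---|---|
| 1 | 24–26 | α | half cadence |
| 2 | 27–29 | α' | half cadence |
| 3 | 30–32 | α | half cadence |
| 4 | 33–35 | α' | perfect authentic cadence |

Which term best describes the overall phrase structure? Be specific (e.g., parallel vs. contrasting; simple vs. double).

parallel double period

Four phrases in two halves: the first half (measures 24-29) ends with a half cadence, the second (mm. 30–35) with a perfect authentic cadence — a large antecedent–consequent pair, i.e. a double period.
Phrase 3 begins with the same material as phrase 1, making it parallel.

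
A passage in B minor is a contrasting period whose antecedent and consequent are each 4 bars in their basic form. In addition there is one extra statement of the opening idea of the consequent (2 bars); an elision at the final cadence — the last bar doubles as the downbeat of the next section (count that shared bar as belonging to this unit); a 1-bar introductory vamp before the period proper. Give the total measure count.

Basic contrasting period: 4 + 4 = 8 bars.
8 (basic form) + 2 (extra statement) + 1 (introduction) = 11.
The elision shares a bar with the next section but does not change this unit's count.

11 measures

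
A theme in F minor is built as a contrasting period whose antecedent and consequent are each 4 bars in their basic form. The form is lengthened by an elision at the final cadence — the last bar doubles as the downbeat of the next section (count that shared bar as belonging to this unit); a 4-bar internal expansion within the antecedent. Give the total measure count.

12 measures

Basic contrasting period: 4 + 4 = 8 bars.
8 (basic form) + 4 (internal expansion) = 12.
The elision shares a bar with the next section but does not change this unit's count.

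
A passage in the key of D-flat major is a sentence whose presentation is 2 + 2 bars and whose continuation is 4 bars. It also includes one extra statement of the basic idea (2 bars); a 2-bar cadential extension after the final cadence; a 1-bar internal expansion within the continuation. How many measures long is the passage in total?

13 measures

Basic sentence: 2 + 2 + 4 = 8 bars.
8 (basic form) + 2 (extra statement) + 2 (cadential extension) + 1 (internal expansion) = 13.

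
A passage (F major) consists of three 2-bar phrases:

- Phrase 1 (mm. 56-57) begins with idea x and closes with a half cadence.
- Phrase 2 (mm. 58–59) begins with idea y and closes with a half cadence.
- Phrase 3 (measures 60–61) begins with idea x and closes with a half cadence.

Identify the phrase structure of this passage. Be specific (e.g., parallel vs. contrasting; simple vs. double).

phrase group

The final phrase closes with a half cadence, which is not stronger than the preceding half cadence; the 3 phrases lack an overall antecedent–consequent design and so form a phrase group.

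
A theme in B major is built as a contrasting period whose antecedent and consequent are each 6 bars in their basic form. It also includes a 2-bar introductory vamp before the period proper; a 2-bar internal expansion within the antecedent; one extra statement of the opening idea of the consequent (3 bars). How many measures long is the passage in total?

19 measures

Basic contrasting period: 6 + 6 = 12 bars.
12 (basic form) + 2 (introduction) + 2 (internal expansion) + 3 (extra statement) = 19.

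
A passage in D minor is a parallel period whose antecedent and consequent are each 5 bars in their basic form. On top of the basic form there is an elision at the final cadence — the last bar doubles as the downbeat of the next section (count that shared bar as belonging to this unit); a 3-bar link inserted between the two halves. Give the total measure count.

13 measures

Basic parallel period: 5 + 5 = 10 bars.
10 (basic form) + 3 (link) = 13.
The elision shares a bar with the next section but does not change this unit's count.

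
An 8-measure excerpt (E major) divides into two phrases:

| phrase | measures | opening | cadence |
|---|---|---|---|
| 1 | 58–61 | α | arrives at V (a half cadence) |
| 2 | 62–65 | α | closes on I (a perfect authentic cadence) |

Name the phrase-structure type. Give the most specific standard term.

Phrase 1 ends with a half cadence (weaker) and phrase 2 with a perfect authentic cadence (stronger): antecedent + consequent = a period.
The two phrases open with the same material (α / α), so the period is parallel.

parallel period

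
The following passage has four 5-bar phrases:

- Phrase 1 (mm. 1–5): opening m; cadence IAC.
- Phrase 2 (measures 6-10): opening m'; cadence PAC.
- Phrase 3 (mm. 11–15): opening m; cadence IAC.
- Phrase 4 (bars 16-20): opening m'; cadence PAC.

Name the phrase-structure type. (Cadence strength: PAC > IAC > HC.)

The cadence pattern IAC–PAC–IAC–PAC is weak–strong twice, and phrases 3–4 restate phrases 1–2: a period heard twice, not a double period (which would end weakly at phrase 2).

repeated period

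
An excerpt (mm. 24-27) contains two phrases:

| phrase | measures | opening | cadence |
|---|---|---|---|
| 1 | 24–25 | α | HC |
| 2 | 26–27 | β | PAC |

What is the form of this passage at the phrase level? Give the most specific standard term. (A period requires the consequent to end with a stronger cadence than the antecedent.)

contrasting period

Phrase 1 ends with a half cadence (weaker) and phrase 2 with a perfect authentic cadence (stronger): antecedent + consequent = a period.
The two phrases open with different material (α / β), so the period is contrasting.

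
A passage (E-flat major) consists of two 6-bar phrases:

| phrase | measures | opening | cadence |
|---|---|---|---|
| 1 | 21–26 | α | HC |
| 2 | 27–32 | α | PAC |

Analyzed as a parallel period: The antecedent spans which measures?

measures 21–26

The antecedent is the phrase ending with the weaker cadence (half cadence, phrase 1) and the consequent the one ending more conclusively (perfect authentic cadence, phrase 2); the antecedent is measures 21–26.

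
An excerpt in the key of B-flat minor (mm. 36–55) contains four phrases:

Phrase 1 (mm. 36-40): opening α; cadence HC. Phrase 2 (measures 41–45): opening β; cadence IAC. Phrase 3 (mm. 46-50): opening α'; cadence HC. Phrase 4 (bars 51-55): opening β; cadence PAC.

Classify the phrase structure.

Four phrases in two halves: the first half (mm. 36–45) ends with an imperfect authentic cadence, the second (mm. 46–55) with a perfect authentic cadence — a large antecedent–consequent pair, i.e. a double period.
Phrase 3 begins with the same material as phrase 1, making it parallel.

parallel double period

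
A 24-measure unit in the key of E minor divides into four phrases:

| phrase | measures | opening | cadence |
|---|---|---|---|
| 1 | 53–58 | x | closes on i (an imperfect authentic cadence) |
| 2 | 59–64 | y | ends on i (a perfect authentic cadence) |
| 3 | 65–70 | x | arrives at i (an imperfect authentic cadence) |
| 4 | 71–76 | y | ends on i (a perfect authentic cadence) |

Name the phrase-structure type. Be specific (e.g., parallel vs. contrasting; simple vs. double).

The cadence pattern IAC–PAC–IAC–PAC is weak–strong twice, and phrases 3–4 restate phrases 1–2: a period heard twice, not a double period (which would end weakly at phrase 2).

repeated period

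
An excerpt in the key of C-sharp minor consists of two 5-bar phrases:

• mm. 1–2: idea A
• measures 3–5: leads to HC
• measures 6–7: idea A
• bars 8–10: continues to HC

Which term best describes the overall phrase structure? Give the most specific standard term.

Both phrases have the same opening (A) and the same cadence (half cadence): the second is a restatement, not a consequent, so this is a repeated phrase rather than a period.

repeated phrase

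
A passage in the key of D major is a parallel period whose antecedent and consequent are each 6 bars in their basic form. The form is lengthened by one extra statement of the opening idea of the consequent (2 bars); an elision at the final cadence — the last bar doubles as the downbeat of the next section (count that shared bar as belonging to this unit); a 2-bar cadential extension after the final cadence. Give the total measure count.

16 measures

Basic parallel period: 6 + 6 = 12 bars.
12 (basic form) + 2 (extra statement) + 2 (cadential extension) = 16.
The elision shares a bar with the next section but does not change this unit's count.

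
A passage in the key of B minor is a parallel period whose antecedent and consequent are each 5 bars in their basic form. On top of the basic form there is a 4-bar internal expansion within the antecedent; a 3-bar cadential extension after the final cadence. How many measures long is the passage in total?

Basic parallel period: 5 + 5 = 10 bars.
10 (basic form) + 4 (internal expansion) + 3 (cadential extension) = 17.

17 measures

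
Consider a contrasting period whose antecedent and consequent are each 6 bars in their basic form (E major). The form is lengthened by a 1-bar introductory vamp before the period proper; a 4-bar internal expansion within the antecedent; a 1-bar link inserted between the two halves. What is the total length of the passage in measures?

18 measures

Basic contrasting period: 6 + 6 = 12 bars.
12 (basic form) + 1 (introduction) + 4 (internal expansion) + 1 (link) = 18.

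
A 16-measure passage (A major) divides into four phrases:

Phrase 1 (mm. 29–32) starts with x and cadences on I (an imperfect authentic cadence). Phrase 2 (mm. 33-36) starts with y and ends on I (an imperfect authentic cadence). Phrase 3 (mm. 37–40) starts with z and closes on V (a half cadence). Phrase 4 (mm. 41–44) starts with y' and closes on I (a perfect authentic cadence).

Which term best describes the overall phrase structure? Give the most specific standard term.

Four phrases in two halves: the first half (mm. 29–36) ends with an imperfect authentic cadence, the second (mm. 37-44) with a perfect authentic cadence — a large antecedent–consequent pair, i.e. a double period.
Phrase 3 begins with different material from phrase 1, making it contrasting.

contrasting double period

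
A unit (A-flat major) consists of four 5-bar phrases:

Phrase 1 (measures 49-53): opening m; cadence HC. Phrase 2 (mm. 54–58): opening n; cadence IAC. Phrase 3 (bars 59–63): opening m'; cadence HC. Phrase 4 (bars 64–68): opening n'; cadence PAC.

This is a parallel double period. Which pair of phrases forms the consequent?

phrases 3 and 4

In a double period the first pair of phrases (ending imperfect authentic cadence) is the large antecedent and the second pair (ending perfect authentic cadence) is the large consequent; the consequent is phrases 3 and 4.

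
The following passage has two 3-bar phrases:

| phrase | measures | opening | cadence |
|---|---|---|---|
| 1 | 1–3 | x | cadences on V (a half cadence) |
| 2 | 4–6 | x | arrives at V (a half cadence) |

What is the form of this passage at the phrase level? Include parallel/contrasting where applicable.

Both phrases have the same opening (x) and the same cadence (half cadence): the second is a restatement, not a consequent, so this is a repeated phrase rather than a period.

repeated phrase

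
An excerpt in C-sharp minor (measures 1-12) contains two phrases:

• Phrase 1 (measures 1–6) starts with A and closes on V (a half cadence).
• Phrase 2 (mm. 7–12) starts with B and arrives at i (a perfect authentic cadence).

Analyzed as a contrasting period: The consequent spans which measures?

The antecedent is the phrase ending with the weaker cadence (half cadence, phrase 1) and the consequent the one ending more conclusively (perfect authentic cadence, phrase 2); the consequent is mm. 7-12.

measures 7–12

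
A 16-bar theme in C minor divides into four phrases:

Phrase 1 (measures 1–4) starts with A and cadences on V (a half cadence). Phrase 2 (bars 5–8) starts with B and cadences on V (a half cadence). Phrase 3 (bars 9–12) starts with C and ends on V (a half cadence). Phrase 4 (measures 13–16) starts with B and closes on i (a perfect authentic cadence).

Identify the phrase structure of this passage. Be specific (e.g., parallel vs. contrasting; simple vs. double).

contrasting double period

Four phrases in two halves: the first half (mm. 1-8) ends with a half cadence, the second (mm. 9-16) with a perfect authentic cadence — a large antecedent–consequent pair, i.e. a double period.
Phrase 3 begins with different material from phrase 1, making it contrasting.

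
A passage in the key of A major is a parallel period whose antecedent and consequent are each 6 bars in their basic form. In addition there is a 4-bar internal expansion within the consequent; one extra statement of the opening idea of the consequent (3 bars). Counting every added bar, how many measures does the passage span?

Basic parallel period: 6 + 6 = 12 bars.
12 (basic form) + 4 (internal expansion) + 3 (extra statement) = 19.

19 measures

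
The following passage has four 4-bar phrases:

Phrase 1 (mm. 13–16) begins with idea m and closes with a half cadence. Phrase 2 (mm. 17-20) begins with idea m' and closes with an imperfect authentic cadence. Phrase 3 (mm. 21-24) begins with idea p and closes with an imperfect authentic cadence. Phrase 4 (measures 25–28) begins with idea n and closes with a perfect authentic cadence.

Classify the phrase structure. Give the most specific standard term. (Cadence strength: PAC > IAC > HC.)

Four phrases in two halves: the first half (bars 13–20) ends with an imperfect authentic cadence, the second (measures 21-28) with a perfect authentic cadence — a large antecedent–consequent pair, i.e. a double period.
Phrase 3 begins with different material from phrase 1, making it contrasting.

contrasting double period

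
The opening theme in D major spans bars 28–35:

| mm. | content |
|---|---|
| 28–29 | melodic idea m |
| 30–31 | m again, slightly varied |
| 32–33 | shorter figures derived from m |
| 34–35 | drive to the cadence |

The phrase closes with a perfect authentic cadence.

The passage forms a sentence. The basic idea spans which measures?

measures 28–29

The presentation of a sentence is the basic idea (measures 28–29) plus its repetition (mm. 30–31); the basic idea is therefore mm. 28-29.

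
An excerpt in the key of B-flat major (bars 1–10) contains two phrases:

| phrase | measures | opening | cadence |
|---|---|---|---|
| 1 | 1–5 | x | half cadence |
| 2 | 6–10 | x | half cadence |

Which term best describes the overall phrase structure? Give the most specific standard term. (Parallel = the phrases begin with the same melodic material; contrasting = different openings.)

Both phrases have the same opening (x) and the same cadence (half cadence): the second is a restatement, not a consequent, so this is a repeated phrase rather than a period.

repeated phrase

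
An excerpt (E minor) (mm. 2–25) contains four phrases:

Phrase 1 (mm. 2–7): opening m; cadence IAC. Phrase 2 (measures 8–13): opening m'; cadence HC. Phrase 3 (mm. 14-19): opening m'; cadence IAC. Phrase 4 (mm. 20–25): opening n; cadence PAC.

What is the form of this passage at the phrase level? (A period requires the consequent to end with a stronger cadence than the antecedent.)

parallel double period

Four phrases in two halves: the first half (measures 2-13) ends with a half cadence, the second (mm. 14-25) with a perfect authentic cadence — a large antecedent–consequent pair, i.e. a double period.
Phrase 3 begins with the same material as phrase 1, making it parallel.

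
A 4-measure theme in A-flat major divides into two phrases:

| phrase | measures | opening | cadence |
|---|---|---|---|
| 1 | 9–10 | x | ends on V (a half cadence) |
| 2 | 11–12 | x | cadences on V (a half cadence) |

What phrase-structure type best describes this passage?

Both phrases have the same opening (x) and the same cadence (half cadence): the second is a restatement, not a consequent, so this is a repeated phrase rather than a period.

repeated phrase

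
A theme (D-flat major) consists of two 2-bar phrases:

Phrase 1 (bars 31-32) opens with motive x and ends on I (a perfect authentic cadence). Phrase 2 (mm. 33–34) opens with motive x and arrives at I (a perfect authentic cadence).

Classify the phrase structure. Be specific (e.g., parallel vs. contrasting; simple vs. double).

repeated phrase

Both phrases have the same opening (x) and the same cadence (perfect authentic cadence): the second is a restatement, not a consequent, so this is a repeated phrase rather than a period.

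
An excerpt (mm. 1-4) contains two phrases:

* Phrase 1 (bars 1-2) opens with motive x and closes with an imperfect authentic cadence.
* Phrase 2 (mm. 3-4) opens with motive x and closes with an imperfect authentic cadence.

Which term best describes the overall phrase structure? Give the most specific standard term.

Both phrases have the same opening (x) and the same cadence (imperfect authentic cadence): the second is a restatement, not a consequent, so this is a repeated phrase rather than a period.

repeated phrase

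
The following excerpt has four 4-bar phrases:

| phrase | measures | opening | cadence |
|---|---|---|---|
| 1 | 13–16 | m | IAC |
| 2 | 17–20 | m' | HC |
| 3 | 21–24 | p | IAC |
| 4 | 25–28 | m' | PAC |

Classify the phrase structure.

contrasting double period

Four phrases in two halves: the first half (measures 13–20) ends with a half cadence, the second (mm. 21-28) with a perfect authentic cadence — a large antecedent–consequent pair, i.e. a double period.
Phrase 3 begins with different material from phrase 1, making it contrasting.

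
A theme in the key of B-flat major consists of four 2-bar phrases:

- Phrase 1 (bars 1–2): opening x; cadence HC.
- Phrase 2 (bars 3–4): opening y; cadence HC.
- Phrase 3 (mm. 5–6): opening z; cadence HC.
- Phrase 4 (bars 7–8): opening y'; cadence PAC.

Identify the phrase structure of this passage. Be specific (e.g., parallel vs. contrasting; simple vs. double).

Four phrases in two halves: the first half (mm. 1-4) ends with a half cadence, the second (bars 5–8) with a perfect authentic cadence — a large antecedent–consequent pair, i.e. a double period.
Phrase 3 begins with different material from phrase 1, making it contrasting.

contrasting double period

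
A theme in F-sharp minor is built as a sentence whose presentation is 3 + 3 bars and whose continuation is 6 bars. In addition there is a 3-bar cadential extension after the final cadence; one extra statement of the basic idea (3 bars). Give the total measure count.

18 measures

Basic sentence: 3 + 3 + 6 = 12 bars.
12 (basic form) + 3 (cadential extension) + 3 (extra statement) = 18.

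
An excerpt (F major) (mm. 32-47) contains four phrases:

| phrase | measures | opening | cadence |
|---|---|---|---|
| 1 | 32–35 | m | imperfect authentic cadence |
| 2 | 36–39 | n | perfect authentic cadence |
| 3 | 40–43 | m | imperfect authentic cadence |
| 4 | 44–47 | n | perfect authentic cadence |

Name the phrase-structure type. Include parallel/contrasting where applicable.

repeated period

The cadence pattern IAC–PAC–IAC–PAC is weak–strong twice, and phrases 3–4 restate phrases 1–2: a period heard twice, not a double period (which would end weakly at phrase 2).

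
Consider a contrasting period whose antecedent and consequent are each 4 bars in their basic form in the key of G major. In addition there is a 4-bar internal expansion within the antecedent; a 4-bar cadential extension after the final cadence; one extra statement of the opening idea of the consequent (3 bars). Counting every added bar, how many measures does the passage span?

19 measures

Basic contrasting period: 4 + 4 = 8 bars.
8 (basic form) + 4 (internal expansion) + 4 (cadential extension) + 3 (extra statement) = 19.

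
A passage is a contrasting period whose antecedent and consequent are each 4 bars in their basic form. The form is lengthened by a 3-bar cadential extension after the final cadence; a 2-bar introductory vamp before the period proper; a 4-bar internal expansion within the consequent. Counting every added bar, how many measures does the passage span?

Basic contrasting period: 4 + 4 = 8 bars.
8 (basic form) + 3 (cadential extension) + 2 (introduction) + 4 (internal expansion) = 17.

17 measures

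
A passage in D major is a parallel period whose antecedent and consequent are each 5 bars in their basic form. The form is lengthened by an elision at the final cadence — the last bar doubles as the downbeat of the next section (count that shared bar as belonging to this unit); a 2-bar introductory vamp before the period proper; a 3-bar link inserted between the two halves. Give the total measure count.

15 measures

Basic parallel period: 5 + 5 = 10 bars.
10 (basic form) + 2 (introduction) + 3 (link) = 15.
The elision shares a bar with the next section but does not change this unit's count.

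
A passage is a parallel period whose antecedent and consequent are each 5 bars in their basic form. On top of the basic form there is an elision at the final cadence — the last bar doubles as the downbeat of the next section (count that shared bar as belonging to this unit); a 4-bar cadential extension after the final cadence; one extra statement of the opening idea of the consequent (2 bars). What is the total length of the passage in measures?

Basic parallel period: 5 + 5 = 10 bars.
10 (basic form) + 4 (cadential extension) + 2 (extra statement) = 16.
The elision shares a bar with the next section but does not change this unit's count.

16 measures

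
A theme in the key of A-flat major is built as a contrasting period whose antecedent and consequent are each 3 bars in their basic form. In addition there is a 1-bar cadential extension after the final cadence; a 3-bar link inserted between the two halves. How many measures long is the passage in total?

Basic contrasting period: 3 + 3 = 6 bars.
6 (basic form) + 1 (cadential extension) + 3 (link) = 10.

10 measures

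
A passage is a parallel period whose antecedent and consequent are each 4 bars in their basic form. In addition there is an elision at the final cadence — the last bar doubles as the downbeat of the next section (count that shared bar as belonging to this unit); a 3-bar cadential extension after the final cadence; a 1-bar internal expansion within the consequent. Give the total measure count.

Basic parallel period: 4 + 4 = 8 bars.
8 (basic form) + 3 (cadential extension) + 1 (internal expansion) = 12.
The elision shares a bar with the next section but does not change this unit's count.

12 measures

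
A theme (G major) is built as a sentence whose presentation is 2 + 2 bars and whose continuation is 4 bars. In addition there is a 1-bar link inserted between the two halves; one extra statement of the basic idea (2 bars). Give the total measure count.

Basic sentence: 2 + 2 + 4 = 8 bars.
8 (basic form) + 1 (link) + 2 (extra statement) = 11.

11 measures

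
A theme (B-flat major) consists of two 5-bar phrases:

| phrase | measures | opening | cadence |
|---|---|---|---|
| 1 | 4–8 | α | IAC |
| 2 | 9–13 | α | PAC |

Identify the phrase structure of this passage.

parallel period

Phrase 1 ends with an imperfect authentic cadence (weaker) and phrase 2 with a perfect authentic cadence (stronger): antecedent + consequent = a period.
The two phrases open with the same material (α / α), so the period is parallel.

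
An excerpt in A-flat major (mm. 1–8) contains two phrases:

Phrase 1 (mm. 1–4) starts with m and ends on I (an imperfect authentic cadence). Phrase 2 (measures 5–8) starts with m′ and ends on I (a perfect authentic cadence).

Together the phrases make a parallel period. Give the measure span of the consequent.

measures 5–8

The phrase ending with the weaker cadence (imperfect authentic cadence) is the antecedent; the one ending more conclusively (perfect authentic cadence) is the consequent. The consequent is measures 5–8.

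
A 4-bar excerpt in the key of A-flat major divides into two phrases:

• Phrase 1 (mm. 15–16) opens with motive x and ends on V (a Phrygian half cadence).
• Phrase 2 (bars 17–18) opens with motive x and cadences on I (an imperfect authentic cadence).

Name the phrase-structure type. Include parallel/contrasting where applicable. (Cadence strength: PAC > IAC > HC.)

parallel period

Phrase 1 ends with a Phrygian half cadence (weaker) and phrase 2 with an imperfect authentic cadence (stronger): antecedent + consequent = a period.
The two phrases open with the same material (x / x), so the period is parallel.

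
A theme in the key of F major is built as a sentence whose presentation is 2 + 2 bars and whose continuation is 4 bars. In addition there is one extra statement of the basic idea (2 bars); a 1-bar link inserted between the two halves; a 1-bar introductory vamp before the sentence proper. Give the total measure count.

12 measures

Basic sentence: 2 + 2 + 4 = 8 bars.
8 (basic form) + 2 (extra statement) + 1 (link) + 1 (introduction) = 12.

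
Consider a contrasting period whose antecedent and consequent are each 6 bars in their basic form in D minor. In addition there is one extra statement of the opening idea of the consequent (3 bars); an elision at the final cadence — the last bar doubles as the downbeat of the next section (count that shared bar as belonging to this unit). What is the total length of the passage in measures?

Basic contrasting period: 6 + 6 = 12 bars.
12 (basic form) + 3 (extra statement) = 15.
The elision shares a bar with the next section but does not change this unit's count.

15 measures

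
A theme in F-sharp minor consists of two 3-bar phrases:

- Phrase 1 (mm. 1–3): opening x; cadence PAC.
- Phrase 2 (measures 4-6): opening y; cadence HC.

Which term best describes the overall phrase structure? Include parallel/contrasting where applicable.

phrase group

The second phrase closes with a half cadence, which is not stronger than the first phrase's perfect authentic cadence; without a weak→strong cadential pair there is no antecedent–consequent relationship, so this is a phrase group rather than a period.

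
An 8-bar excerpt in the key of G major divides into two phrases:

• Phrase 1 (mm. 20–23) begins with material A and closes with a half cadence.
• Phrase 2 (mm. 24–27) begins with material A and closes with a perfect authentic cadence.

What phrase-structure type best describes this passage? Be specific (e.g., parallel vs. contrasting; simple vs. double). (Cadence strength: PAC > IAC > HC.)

parallel period

Phrase 1 ends with a half cadence (weaker) and phrase 2 with a perfect authentic cadence (stronger): antecedent + consequent = a period.
The two phrases open with the same material (A / A), so the period is parallel.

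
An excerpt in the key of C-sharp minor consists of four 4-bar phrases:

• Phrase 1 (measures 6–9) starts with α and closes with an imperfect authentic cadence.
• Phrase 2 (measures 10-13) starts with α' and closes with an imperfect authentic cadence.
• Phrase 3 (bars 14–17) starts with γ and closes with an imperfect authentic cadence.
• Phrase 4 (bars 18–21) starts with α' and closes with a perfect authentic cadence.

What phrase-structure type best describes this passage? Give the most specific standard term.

contrasting double period

Four phrases in two halves: the first half (mm. 6-13) ends with an imperfect authentic cadence, the second (mm. 14–21) with a perfect authentic cadence — a large antecedent–consequent pair, i.e. a double period.
Phrase 3 begins with different material from phrase 1, making it contrasting.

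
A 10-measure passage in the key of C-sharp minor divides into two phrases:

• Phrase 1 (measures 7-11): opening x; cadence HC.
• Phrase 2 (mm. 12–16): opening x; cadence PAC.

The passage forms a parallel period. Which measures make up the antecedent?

The phrase ending with the weaker cadence (half cadence) is the antecedent; the one ending more conclusively (perfect authentic cadence) is the consequent. The antecedent is measures 7–11.

measures 7–11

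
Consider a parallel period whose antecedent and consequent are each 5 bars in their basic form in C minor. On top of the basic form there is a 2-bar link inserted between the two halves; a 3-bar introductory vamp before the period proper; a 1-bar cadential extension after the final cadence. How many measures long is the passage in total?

Basic parallel period: 5 + 5 = 10 bars.
10 (basic form) + 2 (link) + 3 (introduction) + 1 (cadential extension) = 16.

16 measures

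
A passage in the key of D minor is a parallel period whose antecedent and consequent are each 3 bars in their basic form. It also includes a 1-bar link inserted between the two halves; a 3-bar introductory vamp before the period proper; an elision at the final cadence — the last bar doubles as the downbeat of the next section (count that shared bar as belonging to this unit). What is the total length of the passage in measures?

Basic parallel period: 3 + 3 = 6 bars.
6 (basic form) + 1 (link) + 3 (introduction) = 10.
The elision shares a bar with the next section but does not change this unit's count.

10 measures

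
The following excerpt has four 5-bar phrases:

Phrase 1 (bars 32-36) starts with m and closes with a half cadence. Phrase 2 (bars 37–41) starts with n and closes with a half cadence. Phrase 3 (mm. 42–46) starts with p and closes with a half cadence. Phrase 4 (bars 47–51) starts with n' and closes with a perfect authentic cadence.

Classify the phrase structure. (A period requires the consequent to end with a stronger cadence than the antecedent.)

Four phrases in two halves: the first half (bars 32–41) ends with a half cadence, the second (measures 42-51) with a perfect authentic cadence — a large antecedent–consequent pair, i.e. a double period.
Phrase 3 begins with different material from phrase 1, making it contrasting.

contrasting double period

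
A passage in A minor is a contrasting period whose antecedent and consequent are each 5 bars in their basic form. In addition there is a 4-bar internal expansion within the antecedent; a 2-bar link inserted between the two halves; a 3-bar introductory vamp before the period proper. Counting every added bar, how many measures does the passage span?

19 measures

Basic contrasting period: 5 + 5 = 10 bars.
10 (basic form) + 4 (internal expansion) + 2 (link) + 3 (introduction) = 19.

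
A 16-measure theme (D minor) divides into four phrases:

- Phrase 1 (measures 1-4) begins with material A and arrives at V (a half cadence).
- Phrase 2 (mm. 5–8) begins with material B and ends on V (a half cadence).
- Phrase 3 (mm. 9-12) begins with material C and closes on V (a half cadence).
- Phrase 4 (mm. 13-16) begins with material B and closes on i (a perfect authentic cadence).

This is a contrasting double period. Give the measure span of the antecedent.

In a double period the first pair of phrases (ending half cadence) is the large antecedent and the second pair (ending perfect authentic cadence) is the large consequent; the antecedent is measures 1–8.

measures 1–8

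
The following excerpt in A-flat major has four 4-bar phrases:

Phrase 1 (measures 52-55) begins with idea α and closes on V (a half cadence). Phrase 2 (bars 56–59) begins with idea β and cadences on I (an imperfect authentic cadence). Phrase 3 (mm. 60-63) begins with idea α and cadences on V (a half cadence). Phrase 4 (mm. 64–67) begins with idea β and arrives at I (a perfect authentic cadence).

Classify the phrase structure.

parallel double period

Four phrases in two halves: the first half (bars 52–59) ends with an imperfect authentic cadence, the second (mm. 60–67) with a perfect authentic cadence — a large antecedent–consequent pair, i.e. a double period.
Phrase 3 begins with the same material as phrase 1, making it parallel.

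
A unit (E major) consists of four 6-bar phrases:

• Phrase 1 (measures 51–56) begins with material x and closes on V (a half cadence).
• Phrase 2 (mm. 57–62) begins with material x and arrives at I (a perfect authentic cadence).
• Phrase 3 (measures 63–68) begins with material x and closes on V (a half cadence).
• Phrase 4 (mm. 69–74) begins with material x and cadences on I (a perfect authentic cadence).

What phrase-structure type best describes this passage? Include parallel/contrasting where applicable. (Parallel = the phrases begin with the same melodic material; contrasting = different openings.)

repeated period

The cadence pattern HC–PAC–HC–PAC is weak–strong twice, and phrases 3–4 restate phrases 1–2: a period heard twice, not a double period (which would end weakly at phrase 2).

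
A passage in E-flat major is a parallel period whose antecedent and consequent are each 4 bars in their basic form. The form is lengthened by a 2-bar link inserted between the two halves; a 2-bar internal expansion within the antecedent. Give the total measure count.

12 measures

Basic parallel period: 4 + 4 = 8 bars.
8 (basic form) + 2 (link) + 2 (internal expansion) = 12.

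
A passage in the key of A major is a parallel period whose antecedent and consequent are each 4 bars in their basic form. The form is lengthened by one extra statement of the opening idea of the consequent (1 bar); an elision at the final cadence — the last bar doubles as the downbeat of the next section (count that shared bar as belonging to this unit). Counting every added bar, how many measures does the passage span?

Basic parallel period: 4 + 4 = 8 bars.
8 (basic form) + 1 (extra statement) = 9.
The elision shares a bar with the next section but does not change this unit's count.

9 measures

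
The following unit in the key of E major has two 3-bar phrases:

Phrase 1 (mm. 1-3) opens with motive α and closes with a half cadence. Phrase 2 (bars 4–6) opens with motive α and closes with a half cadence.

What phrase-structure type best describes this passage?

repeated phrase

Both phrases have the same opening (α) and the same cadence (half cadence): the second is a restatement, not a consequent, so this is a repeated phrase rather than a period.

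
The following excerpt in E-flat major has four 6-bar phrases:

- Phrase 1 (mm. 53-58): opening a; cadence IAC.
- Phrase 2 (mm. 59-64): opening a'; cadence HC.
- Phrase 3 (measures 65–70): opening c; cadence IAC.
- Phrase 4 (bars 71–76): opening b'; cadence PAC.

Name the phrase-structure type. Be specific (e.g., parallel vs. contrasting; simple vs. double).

contrasting double period

Four phrases in two halves: the first half (measures 53-64) ends with a half cadence, the second (bars 65–76) with a perfect authentic cadence — a large antecedent–consequent pair, i.e. a double period.
Phrase 3 begins with different material from phrase 1, making it contrasting.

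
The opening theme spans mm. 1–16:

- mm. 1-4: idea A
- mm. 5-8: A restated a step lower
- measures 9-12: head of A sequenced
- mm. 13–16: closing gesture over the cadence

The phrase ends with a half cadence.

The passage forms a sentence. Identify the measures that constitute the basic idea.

The presentation of a sentence is the basic idea (mm. 1–4) plus its repetition (mm. 5–8); the basic idea is therefore mm. 1–4.

measures 1–4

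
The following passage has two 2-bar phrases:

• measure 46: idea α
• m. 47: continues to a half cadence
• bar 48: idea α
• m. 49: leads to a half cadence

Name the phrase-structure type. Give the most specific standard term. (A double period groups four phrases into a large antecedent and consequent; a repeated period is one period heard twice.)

repeated phrase

Both phrases have the same opening (α) and the same cadence (half cadence): the second is a restatement, not a consequent, so this is a repeated phrase rather than a period.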